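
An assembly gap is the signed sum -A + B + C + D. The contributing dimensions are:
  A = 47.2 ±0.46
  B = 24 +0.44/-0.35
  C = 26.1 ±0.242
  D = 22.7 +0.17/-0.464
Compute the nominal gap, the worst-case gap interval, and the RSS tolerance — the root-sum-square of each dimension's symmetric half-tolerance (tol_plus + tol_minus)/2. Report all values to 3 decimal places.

nominal=25.600 wc=[24.084,26.912] rss=0.726

Stack each dimension's contribution:
  -A: nom -47.200 → Σnom=-47.200; wc +0.460/-0.460 → slack +0.460/-0.460; half-tol=0.460, Σhalf²=0.211600
  +B: nom +24.000 → Σnom=-23.200; wc +0.440/-0.350 → slack +0.900/-0.810; half-tol=0.395, Σhalf²=0.367625
  +C: nom +26.100 → Σnom=2.900; wc +0.242/-0.242 → slack +1.142/-1.052; half-tol=0.242, Σhalf²=0.426189
  +D: nom +22.700 → Σnom=25.600; wc +0.170/-0.464 → slack +1.312/-1.516; half-tol=0.317, Σhalf²=0.526678
Nominal = 25.600. Worst-case = [25.600 - 1.516, 25.600 + 1.312] = [24.084, 26.912]. RSS = √0.526678 = 0.726.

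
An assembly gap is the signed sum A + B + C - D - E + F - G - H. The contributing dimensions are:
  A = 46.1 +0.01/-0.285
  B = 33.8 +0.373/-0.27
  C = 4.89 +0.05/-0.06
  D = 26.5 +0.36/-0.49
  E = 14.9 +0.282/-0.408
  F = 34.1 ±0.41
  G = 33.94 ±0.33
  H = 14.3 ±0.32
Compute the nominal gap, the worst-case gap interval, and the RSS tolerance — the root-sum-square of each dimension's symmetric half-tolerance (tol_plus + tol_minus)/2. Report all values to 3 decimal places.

Stack each dimension's contribution:
  +A: nom +46.100 → Σnom=46.100; wc +0.010/-0.285 → slack +0.010/-0.285; half-tol=0.147, Σhalf²=0.021756
  +B: nom +33.800 → Σnom=79.900; wc +0.373/-0.270 → slack +0.383/-0.555; half-tol=0.322, Σhalf²=0.125118
  +C: nom +4.890 → Σnom=84.790; wc +0.050/-0.060 → slack +0.433/-0.615; half-tol=0.055, Σhalf²=0.128143
  -D: nom -26.500 → Σnom=58.290; wc +0.490/-0.360 → slack +0.923/-0.975; half-tol=0.425, Σhalf²=0.308769
  -E: nom -14.900 → Σnom=43.390; wc +0.408/-0.282 → slack +1.331/-1.257; half-tol=0.345, Σhalf²=0.427793
  +F: nom +34.100 → Σnom=77.490; wc +0.410/-0.410 → slack +1.741/-1.667; half-tol=0.410, Σhalf²=0.595893
  -G: nom -33.940 → Σnom=43.550; wc +0.330/-0.330 → slack +2.071/-1.997; half-tol=0.330, Σhalf²=0.704793
  -H: nom -14.300 → Σnom=29.250; wc +0.320/-0.320 → slack +2.391/-2.317; half-tol=0.320, Σhalf²=0.807194
Nominal = 29.250. Worst-case = [29.250 - 2.317, 29.250 + 2.391] = [26.933, 31.641]. RSS = √0.807194 = 0.898.

nominal=29.250 wc=[26.933,31.641] rss=0.898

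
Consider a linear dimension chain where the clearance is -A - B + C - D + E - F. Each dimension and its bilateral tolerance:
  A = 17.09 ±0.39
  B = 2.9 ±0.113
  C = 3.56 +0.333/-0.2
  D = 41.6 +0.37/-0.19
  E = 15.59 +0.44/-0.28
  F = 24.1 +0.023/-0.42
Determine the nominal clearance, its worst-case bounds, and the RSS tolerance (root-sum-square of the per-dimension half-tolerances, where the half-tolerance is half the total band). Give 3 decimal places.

Stack each dimension's contribution:
  -A: nom -17.090 → Σnom=-17.090; wc +0.390/-0.390 → slack +0.390/-0.390; half-tol=0.390, Σhalf²=0.152100
  -B: nom -2.900 → Σnom=-19.990; wc +0.113/-0.113 → slack +0.503/-0.503; half-tol=0.113, Σhalf²=0.164869
  +C: nom +3.560 → Σnom=-16.430; wc +0.333/-0.200 → slack +0.836/-0.703; half-tol=0.267, Σhalf²=0.235891
  -D: nom -41.600 → Σnom=-58.030; wc +0.190/-0.370 → slack +1.026/-1.073; half-tol=0.280, Σhalf²=0.314291
  +E: nom +15.590 → Σnom=-42.440; wc +0.440/-0.280 → slack +1.466/-1.353; half-tol=0.360, Σhalf²=0.443891
  -F: nom -24.100 → Σnom=-66.540; wc +0.420/-0.023 → slack +1.886/-1.376; half-tol=0.222, Σhalf²=0.492954
Nominal = -66.540. Worst-case = [-66.540 - 1.376, -66.540 + 1.886] = [-67.916, -64.654]. RSS = √0.492954 = 0.702.

nominal=-66.540 wc=[-67.916,-64.654] rss=0.702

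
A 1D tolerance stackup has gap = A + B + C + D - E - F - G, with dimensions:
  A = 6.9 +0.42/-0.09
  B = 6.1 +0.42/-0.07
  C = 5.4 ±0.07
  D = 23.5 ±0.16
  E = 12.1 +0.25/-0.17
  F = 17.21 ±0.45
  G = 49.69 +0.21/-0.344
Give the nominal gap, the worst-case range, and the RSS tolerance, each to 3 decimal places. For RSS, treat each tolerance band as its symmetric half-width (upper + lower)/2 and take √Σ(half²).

Stack each dimension's contribution:
  +A: nom +6.900 → Σnom=6.900; wc +0.420/-0.090 → slack +0.420/-0.090; half-tol=0.255, Σhalf²=0.065025
  +B: nom +6.100 → Σnom=13.000; wc +0.420/-0.070 → slack +0.840/-0.160; half-tol=0.245, Σhalf²=0.125050
  +C: nom +5.400 → Σnom=18.400; wc +0.070/-0.070 → slack +0.910/-0.230; half-tol=0.070, Σhalf²=0.129950
  +D: nom +23.500 → Σnom=41.900; wc +0.160/-0.160 → slack +1.070/-0.390; half-tol=0.160, Σhalf²=0.155550
  -E: nom -12.100 → Σnom=29.800; wc +0.170/-0.250 → slack +1.240/-0.640; half-tol=0.210, Σhalf²=0.199650
  -F: nom -17.210 → Σnom=12.590; wc +0.450/-0.450 → slack +1.690/-1.090; half-tol=0.450, Σhalf²=0.402150
  -G: nom -49.690 → Σnom=-37.100; wc +0.344/-0.210 → slack +2.034/-1.300; half-tol=0.277, Σhalf²=0.478879
Nominal = -37.100. Worst-case = [-37.100 - 1.300, -37.100 + 2.034] = [-38.400, -35.066]. RSS = √0.478879 = 0.692.

nominal=-37.100 wc=[-38.400,-35.066] rss=0.692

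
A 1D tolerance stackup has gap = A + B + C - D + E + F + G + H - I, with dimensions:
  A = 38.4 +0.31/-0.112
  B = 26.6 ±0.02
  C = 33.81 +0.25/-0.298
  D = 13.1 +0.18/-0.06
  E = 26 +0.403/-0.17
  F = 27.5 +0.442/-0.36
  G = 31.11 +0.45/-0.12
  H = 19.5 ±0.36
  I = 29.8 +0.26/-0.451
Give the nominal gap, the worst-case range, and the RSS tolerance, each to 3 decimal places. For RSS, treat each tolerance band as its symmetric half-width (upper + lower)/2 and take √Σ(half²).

Stack each dimension's contribution:
  +A: nom +38.400 → Σnom=38.400; wc +0.310/-0.112 → slack +0.310/-0.112; half-tol=0.211, Σhalf²=0.044521
  +B: nom +26.600 → Σnom=65.000; wc +0.020/-0.020 → slack +0.330/-0.132; half-tol=0.020, Σhalf²=0.044921
  +C: nom +33.810 → Σnom=98.810; wc +0.250/-0.298 → slack +0.580/-0.430; half-tol=0.274, Σhalf²=0.119997
  -D: nom -13.100 → Σnom=85.710; wc +0.060/-0.180 → slack +0.640/-0.610; half-tol=0.120, Σhalf²=0.134397
  +E: nom +26.000 → Σnom=111.710; wc +0.403/-0.170 → slack +1.043/-0.780; half-tol=0.287, Σhalf²=0.216479
  +F: nom +27.500 → Σnom=139.210; wc +0.442/-0.360 → slack +1.485/-1.140; half-tol=0.401, Σhalf²=0.377280
  +G: nom +31.110 → Σnom=170.320; wc +0.450/-0.120 → slack +1.935/-1.260; half-tol=0.285, Σhalf²=0.458505
  +H: nom +19.500 → Σnom=189.820; wc +0.360/-0.360 → slack +2.295/-1.620; half-tol=0.360, Σhalf²=0.588105
  -I: nom -29.800 → Σnom=160.020; wc +0.451/-0.260 → slack +2.746/-1.880; half-tol=0.356, Σhalf²=0.714486
Nominal = 160.020. Worst-case = [160.020 - 1.880, 160.020 + 2.746] = [158.140, 162.766]. RSS = √0.714486 = 0.845.

nominal=160.020 wc=[158.140,162.766] rss=0.845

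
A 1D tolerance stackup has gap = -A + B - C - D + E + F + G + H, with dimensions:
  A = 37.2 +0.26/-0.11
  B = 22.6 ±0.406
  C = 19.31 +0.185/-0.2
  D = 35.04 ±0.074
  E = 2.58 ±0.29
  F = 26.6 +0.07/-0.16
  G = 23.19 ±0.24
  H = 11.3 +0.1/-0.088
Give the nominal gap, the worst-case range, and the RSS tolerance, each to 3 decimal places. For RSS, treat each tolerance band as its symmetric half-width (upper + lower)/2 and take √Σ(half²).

nominal=-5.280 wc=[-6.983,-3.790] rss=0.637

Stack each dimension's contribution:
  -A: nom -37.200 → Σnom=-37.200; wc +0.110/-0.260 → slack +0.110/-0.260; half-tol=0.185, Σhalf²=0.034225
  +B: nom +22.600 → Σnom=-14.600; wc +0.406/-0.406 → slack +0.516/-0.666; half-tol=0.406, Σhalf²=0.199061
  -C: nom -19.310 → Σnom=-33.910; wc +0.200/-0.185 → slack +0.716/-0.851; half-tol=0.193, Σhalf²=0.236117
  -D: nom -35.040 → Σnom=-68.950; wc +0.074/-0.074 → slack +0.790/-0.925; half-tol=0.074, Σhalf²=0.241593
  +E: nom +2.580 → Σnom=-66.370; wc +0.290/-0.290 → slack +1.080/-1.215; half-tol=0.290, Σhalf²=0.325693
  +F: nom +26.600 → Σnom=-39.770; wc +0.070/-0.160 → slack +1.150/-1.375; half-tol=0.115, Σhalf²=0.338918
  +G: nom +23.190 → Σnom=-16.580; wc +0.240/-0.240 → slack +1.390/-1.615; half-tol=0.240, Σhalf²=0.396518
  +H: nom +11.300 → Σnom=-5.280; wc +0.100/-0.088 → slack +1.490/-1.703; half-tol=0.094, Σhalf²=0.405354
Nominal = -5.280. Worst-case = [-5.280 - 1.703, -5.280 + 1.490] = [-6.983, -3.790]. RSS = √0.405354 = 0.637.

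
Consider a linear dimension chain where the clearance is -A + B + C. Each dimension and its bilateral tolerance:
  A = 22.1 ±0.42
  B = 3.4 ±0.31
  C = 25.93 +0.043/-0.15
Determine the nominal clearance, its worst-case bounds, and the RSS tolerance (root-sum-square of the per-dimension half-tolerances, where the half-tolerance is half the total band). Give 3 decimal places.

Stack each dimension's contribution:
  -A: nom -22.100 → Σnom=-22.100; wc +0.420/-0.420 → slack +0.420/-0.420; half-tol=0.420, Σhalf²=0.176400
  +B: nom +3.400 → Σnom=-18.700; wc +0.310/-0.310 → slack +0.730/-0.730; half-tol=0.310, Σhalf²=0.272500
  +C: nom +25.930 → Σnom=7.230; wc +0.043/-0.150 → slack +0.773/-0.880; half-tol=0.097, Σhalf²=0.281812
Nominal = 7.230. Worst-case = [7.230 - 0.880, 7.230 + 0.773] = [6.350, 8.003]. RSS = √0.281812 = 0.531.

nominal=7.230 wc=[6.350,8.003] rss=0.531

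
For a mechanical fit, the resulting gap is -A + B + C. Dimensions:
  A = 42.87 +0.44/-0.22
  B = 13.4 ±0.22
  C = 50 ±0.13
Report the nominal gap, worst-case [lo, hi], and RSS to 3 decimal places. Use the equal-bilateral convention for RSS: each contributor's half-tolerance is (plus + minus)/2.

Stack each dimension's contribution:
  -A: nom -42.870 → Σnom=-42.870; wc +0.220/-0.440 → slack +0.220/-0.440; half-tol=0.330, Σhalf²=0.108900
  +B: nom +13.400 → Σnom=-29.470; wc +0.220/-0.220 → slack +0.440/-0.660; half-tol=0.220, Σhalf²=0.157300
  +C: nom +50.000 → Σnom=20.530; wc +0.130/-0.130 → slack +0.570/-0.790; half-tol=0.130, Σhalf²=0.174200
Nominal = 20.530. Worst-case = [20.530 - 0.790, 20.530 + 0.570] = [19.740, 21.100]. RSS = √0.174200 = 0.417.

nominal=20.530 wc=[19.740,21.100] rss=0.417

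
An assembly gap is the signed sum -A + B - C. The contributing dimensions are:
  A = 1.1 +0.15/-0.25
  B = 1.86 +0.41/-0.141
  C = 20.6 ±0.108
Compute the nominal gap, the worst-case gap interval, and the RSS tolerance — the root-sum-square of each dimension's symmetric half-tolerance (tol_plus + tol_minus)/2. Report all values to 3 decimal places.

Stack each dimension's contribution:
  -A: nom -1.100 → Σnom=-1.100; wc +0.250/-0.150 → slack +0.250/-0.150; half-tol=0.200, Σhalf²=0.040000
  +B: nom +1.860 → Σnom=0.760; wc +0.410/-0.141 → slack +0.660/-0.291; half-tol=0.275, Σhalf²=0.115900
  -C: nom -20.600 → Σnom=-19.840; wc +0.108/-0.108 → slack +0.768/-0.399; half-tol=0.108, Σhalf²=0.127564
Nominal = -19.840. Worst-case = [-19.840 - 0.399, -19.840 + 0.768] = [-20.239, -19.072]. RSS = √0.127564 = 0.357.

nominal=-19.840 wc=[-20.239,-19.072] rss=0.357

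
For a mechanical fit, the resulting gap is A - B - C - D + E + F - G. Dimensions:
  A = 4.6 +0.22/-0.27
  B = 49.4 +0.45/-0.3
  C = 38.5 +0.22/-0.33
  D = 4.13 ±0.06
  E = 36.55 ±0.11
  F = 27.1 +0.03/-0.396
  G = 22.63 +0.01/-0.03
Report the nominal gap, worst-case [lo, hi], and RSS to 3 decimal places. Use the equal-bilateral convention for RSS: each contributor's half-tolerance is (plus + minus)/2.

nominal=-46.410 wc=[-47.926,-45.330] rss=0.581

Stack each dimension's contribution:
  +A: nom +4.600 → Σnom=4.600; wc +0.220/-0.270 → slack +0.220/-0.270; half-tol=0.245, Σhalf²=0.060025
  -B: nom -49.400 → Σnom=-44.800; wc +0.300/-0.450 → slack +0.520/-0.720; half-tol=0.375, Σhalf²=0.200650
  -C: nom -38.500 → Σnom=-83.300; wc +0.330/-0.220 → slack +0.850/-0.940; half-tol=0.275, Σhalf²=0.276275
  -D: nom -4.130 → Σnom=-87.430; wc +0.060/-0.060 → slack +0.910/-1.000; half-tol=0.060, Σhalf²=0.279875
  +E: nom +36.550 → Σnom=-50.880; wc +0.110/-0.110 → slack +1.020/-1.110; half-tol=0.110, Σhalf²=0.291975
  +F: nom +27.100 → Σnom=-23.780; wc +0.030/-0.396 → slack +1.050/-1.506; half-tol=0.213, Σhalf²=0.337344
  -G: nom -22.630 → Σnom=-46.410; wc +0.030/-0.010 → slack +1.080/-1.516; half-tol=0.020, Σhalf²=0.337744
Nominal = -46.410. Worst-case = [-46.410 - 1.516, -46.410 + 1.080] = [-47.926, -45.330]. RSS = √0.337744 = 0.581.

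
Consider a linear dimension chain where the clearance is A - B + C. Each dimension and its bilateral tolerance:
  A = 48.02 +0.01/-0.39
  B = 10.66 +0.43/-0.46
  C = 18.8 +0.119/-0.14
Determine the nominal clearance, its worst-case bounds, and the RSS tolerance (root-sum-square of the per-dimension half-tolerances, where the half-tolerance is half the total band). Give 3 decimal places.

nominal=56.160 wc=[55.200,56.749] rss=0.505

Stack each dimension's contribution:
  +A: nom +48.020 → Σnom=48.020; wc +0.010/-0.390 → slack +0.010/-0.390; half-tol=0.200, Σhalf²=0.040000
  -B: nom -10.660 → Σnom=37.360; wc +0.460/-0.430 → slack +0.470/-0.820; half-tol=0.445, Σhalf²=0.238025
  +C: nom +18.800 → Σnom=56.160; wc +0.119/-0.140 → slack +0.589/-0.960; half-tol=0.130, Σhalf²=0.254795
Nominal = 56.160. Worst-case = [56.160 - 0.960, 56.160 + 0.589] = [55.200, 56.749]. RSS = √0.254795 = 0.505.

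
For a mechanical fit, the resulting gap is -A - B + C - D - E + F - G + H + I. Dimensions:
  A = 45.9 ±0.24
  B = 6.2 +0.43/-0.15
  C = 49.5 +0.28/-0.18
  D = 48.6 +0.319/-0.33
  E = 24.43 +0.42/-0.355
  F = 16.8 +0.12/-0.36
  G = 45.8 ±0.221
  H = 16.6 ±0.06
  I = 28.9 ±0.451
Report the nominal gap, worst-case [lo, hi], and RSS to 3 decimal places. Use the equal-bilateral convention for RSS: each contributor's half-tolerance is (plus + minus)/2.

nominal=-59.130 wc=[-61.811,-56.923] rss=0.874

Stack each dimension's contribution:
  -A: nom -45.900 → Σnom=-45.900; wc +0.240/-0.240 → slack +0.240/-0.240; half-tol=0.240, Σhalf²=0.057600
  -B: nom -6.200 → Σnom=-52.100; wc +0.150/-0.430 → slack +0.390/-0.670; half-tol=0.290, Σhalf²=0.141700
  +C: nom +49.500 → Σnom=-2.600; wc +0.280/-0.180 → slack +0.670/-0.850; half-tol=0.230, Σhalf²=0.194600
  -D: nom -48.600 → Σnom=-51.200; wc +0.330/-0.319 → slack +1.000/-1.169; half-tol=0.325, Σhalf²=0.299900
  -E: nom -24.430 → Σnom=-75.630; wc +0.355/-0.420 → slack +1.355/-1.589; half-tol=0.387, Σhalf²=0.450056
  +F: nom +16.800 → Σnom=-58.830; wc +0.120/-0.360 → slack +1.475/-1.949; half-tol=0.240, Σhalf²=0.507656
  -G: nom -45.800 → Σnom=-104.630; wc +0.221/-0.221 → slack +1.696/-2.170; half-tol=0.221, Σhalf²=0.556497
  +H: nom +16.600 → Σnom=-88.030; wc +0.060/-0.060 → slack +1.756/-2.230; half-tol=0.060, Σhalf²=0.560098
  +I: nom +28.900 → Σnom=-59.130; wc +0.451/-0.451 → slack +2.207/-2.681; half-tol=0.451, Σhalf²=0.763499
Nominal = -59.130. Worst-case = [-59.130 - 2.681, -59.130 + 2.207] = [-61.811, -56.923]. RSS = √0.763499 = 0.874.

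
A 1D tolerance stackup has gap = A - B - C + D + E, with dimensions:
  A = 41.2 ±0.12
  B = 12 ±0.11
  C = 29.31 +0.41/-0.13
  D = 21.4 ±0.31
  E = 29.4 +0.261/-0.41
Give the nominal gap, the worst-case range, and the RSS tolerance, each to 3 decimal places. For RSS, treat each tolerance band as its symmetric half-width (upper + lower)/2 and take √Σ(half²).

Stack each dimension's contribution:
  +A: nom +41.200 → Σnom=41.200; wc +0.120/-0.120 → slack +0.120/-0.120; half-tol=0.120, Σhalf²=0.014400
  -B: nom -12.000 → Σnom=29.200; wc +0.110/-0.110 → slack +0.230/-0.230; half-tol=0.110, Σhalf²=0.026500
  -C: nom -29.310 → Σnom=-0.110; wc +0.130/-0.410 → slack +0.360/-0.640; half-tol=0.270, Σhalf²=0.099400
  +D: nom +21.400 → Σnom=21.290; wc +0.310/-0.310 → slack +0.670/-0.950; half-tol=0.310, Σhalf²=0.195500
  +E: nom +29.400 → Σnom=50.690; wc +0.261/-0.410 → slack +0.931/-1.360; half-tol=0.336, Σhalf²=0.308060
Nominal = 50.690. Worst-case = [50.690 - 1.360, 50.690 + 0.931] = [49.330, 51.621]. RSS = √0.308060 = 0.555.

nominal=50.690 wc=[49.330,51.621] rss=0.555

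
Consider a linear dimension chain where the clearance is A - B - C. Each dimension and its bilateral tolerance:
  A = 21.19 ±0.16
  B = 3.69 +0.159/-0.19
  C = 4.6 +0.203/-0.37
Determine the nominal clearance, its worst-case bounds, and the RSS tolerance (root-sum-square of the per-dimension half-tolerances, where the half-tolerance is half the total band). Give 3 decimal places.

Stack each dimension's contribution:
  +A: nom +21.190 → Σnom=21.190; wc +0.160/-0.160 → slack +0.160/-0.160; half-tol=0.160, Σhalf²=0.025600
  -B: nom -3.690 → Σnom=17.500; wc +0.190/-0.159 → slack +0.350/-0.319; half-tol=0.174, Σhalf²=0.056050
  -C: nom -4.600 → Σnom=12.900; wc +0.370/-0.203 → slack +0.720/-0.522; half-tol=0.286, Σhalf²=0.138132
Nominal = 12.900. Worst-case = [12.900 - 0.522, 12.900 + 0.720] = [12.378, 13.620]. RSS = √0.138132 = 0.372.

nominal=12.900 wc=[12.378,13.620] rss=0.372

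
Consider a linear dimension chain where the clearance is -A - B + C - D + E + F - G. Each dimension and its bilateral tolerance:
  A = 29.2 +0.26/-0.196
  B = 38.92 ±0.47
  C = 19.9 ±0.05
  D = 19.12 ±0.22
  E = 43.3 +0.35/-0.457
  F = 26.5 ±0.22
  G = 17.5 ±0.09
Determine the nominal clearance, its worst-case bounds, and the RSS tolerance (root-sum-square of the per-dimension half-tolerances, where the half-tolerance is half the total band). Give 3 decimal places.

Stack each dimension's contribution:
  -A: nom -29.200 → Σnom=-29.200; wc +0.196/-0.260 → slack +0.196/-0.260; half-tol=0.228, Σhalf²=0.051984
  -B: nom -38.920 → Σnom=-68.120; wc +0.470/-0.470 → slack +0.666/-0.730; half-tol=0.470, Σhalf²=0.272884
  +C: nom +19.900 → Σnom=-48.220; wc +0.050/-0.050 → slack +0.716/-0.780; half-tol=0.050, Σhalf²=0.275384
  -D: nom -19.120 → Σnom=-67.340; wc +0.220/-0.220 → slack +0.936/-1.000; half-tol=0.220, Σhalf²=0.323784
  +E: nom +43.300 → Σnom=-24.040; wc +0.350/-0.457 → slack +1.286/-1.457; half-tol=0.403, Σhalf²=0.486596
  +F: nom +26.500 → Σnom=2.460; wc +0.220/-0.220 → slack +1.506/-1.677; half-tol=0.220, Σhalf²=0.534996
  -G: nom -17.500 → Σnom=-15.040; wc +0.090/-0.090 → slack +1.596/-1.767; half-tol=0.090, Σhalf²=0.543096
Nominal = -15.040. Worst-case = [-15.040 - 1.767, -15.040 + 1.596] = [-16.807, -13.444]. RSS = √0.543096 = 0.737.

nominal=-15.040 wc=[-16.807,-13.444] rss=0.737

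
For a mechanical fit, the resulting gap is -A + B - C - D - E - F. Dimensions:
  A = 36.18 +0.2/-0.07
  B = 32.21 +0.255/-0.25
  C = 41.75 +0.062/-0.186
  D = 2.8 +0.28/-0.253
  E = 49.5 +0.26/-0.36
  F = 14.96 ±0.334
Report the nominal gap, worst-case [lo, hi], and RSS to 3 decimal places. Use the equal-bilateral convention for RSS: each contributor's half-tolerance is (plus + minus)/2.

Stack each dimension's contribution:
  -A: nom -36.180 → Σnom=-36.180; wc +0.070/-0.200 → slack +0.070/-0.200; half-tol=0.135, Σhalf²=0.018225
  +B: nom +32.210 → Σnom=-3.970; wc +0.255/-0.250 → slack +0.325/-0.450; half-tol=0.253, Σhalf²=0.081981
  -C: nom -41.750 → Σnom=-45.720; wc +0.186/-0.062 → slack +0.511/-0.512; half-tol=0.124, Σhalf²=0.097357
  -D: nom -2.800 → Σnom=-48.520; wc +0.253/-0.280 → slack +0.764/-0.792; half-tol=0.267, Σhalf²=0.168380
  -E: nom -49.500 → Σnom=-98.020; wc +0.360/-0.260 → slack +1.124/-1.052; half-tol=0.310, Σhalf²=0.264480
  -F: nom -14.960 → Σnom=-112.980; wc +0.334/-0.334 → slack +1.458/-1.386; half-tol=0.334, Σhalf²=0.376036
Nominal = -112.980. Worst-case = [-112.980 - 1.386, -112.980 + 1.458] = [-114.366, -111.522]. RSS = √0.376036 = 0.613.

nominal=-112.980 wc=[-114.366,-111.522] rss=0.613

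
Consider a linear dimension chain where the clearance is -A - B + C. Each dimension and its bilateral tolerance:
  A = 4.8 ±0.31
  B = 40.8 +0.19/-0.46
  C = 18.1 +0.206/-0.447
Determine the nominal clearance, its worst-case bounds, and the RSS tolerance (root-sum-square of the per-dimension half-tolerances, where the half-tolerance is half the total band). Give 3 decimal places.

Stack each dimension's contribution:
  -A: nom -4.800 → Σnom=-4.800; wc +0.310/-0.310 → slack +0.310/-0.310; half-tol=0.310, Σhalf²=0.096100
  -B: nom -40.800 → Σnom=-45.600; wc +0.460/-0.190 → slack +0.770/-0.500; half-tol=0.325, Σhalf²=0.201725
  +C: nom +18.100 → Σnom=-27.500; wc +0.206/-0.447 → slack +0.976/-0.947; half-tol=0.327, Σhalf²=0.308327
Nominal = -27.500. Worst-case = [-27.500 - 0.947, -27.500 + 0.976] = [-28.447, -26.524]. RSS = √0.308327 = 0.555.

nominal=-27.500 wc=[-28.447,-26.524] rss=0.555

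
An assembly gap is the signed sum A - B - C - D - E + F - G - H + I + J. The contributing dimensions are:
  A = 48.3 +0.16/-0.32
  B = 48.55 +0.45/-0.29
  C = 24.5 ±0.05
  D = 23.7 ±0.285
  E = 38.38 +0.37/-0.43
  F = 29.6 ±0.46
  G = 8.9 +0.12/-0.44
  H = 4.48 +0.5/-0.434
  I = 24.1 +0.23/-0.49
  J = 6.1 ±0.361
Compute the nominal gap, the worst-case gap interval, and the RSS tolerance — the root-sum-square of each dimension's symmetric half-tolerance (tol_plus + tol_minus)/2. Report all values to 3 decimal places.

nominal=-40.410 wc=[-43.816,-37.270] rss=1.098

Stack each dimension's contribution:
  +A: nom +48.300 → Σnom=48.300; wc +0.160/-0.320 → slack +0.160/-0.320; half-tol=0.240, Σhalf²=0.057600
  -B: nom -48.550 → Σnom=-0.250; wc +0.290/-0.450 → slack +0.450/-0.770; half-tol=0.370, Σhalf²=0.194500
  -C: nom -24.500 → Σnom=-24.750; wc +0.050/-0.050 → slack +0.500/-0.820; half-tol=0.050, Σhalf²=0.197000
  -D: nom -23.700 → Σnom=-48.450; wc +0.285/-0.285 → slack +0.785/-1.105; half-tol=0.285, Σhalf²=0.278225
  -E: nom -38.380 → Σnom=-86.830; wc +0.430/-0.370 → slack +1.215/-1.475; half-tol=0.400, Σhalf²=0.438225
  +F: nom +29.600 → Σnom=-57.230; wc +0.460/-0.460 → slack +1.675/-1.935; half-tol=0.460, Σhalf²=0.649825
  -G: nom -8.900 → Σnom=-66.130; wc +0.440/-0.120 → slack +2.115/-2.055; half-tol=0.280, Σhalf²=0.728225
  -H: nom -4.480 → Σnom=-70.610; wc +0.434/-0.500 → slack +2.549/-2.555; half-tol=0.467, Σhalf²=0.946314
  +I: nom +24.100 → Σnom=-46.510; wc +0.230/-0.490 → slack +2.779/-3.045; half-tol=0.360, Σhalf²=1.075914
  +J: nom +6.100 → Σnom=-40.410; wc +0.361/-0.361 → slack +3.140/-3.406; half-tol=0.361, Σhalf²=1.206235
Nominal = -40.410. Worst-case = [-40.410 - 3.406, -40.410 + 3.140] = [-43.816, -37.270]. RSS = √1.206235 = 1.098.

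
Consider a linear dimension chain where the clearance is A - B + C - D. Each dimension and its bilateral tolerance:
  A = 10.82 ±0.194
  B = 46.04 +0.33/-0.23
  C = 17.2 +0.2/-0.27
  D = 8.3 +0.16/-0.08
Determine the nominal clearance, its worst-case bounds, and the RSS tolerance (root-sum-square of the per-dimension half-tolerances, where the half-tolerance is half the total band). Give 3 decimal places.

Stack each dimension's contribution:
  +A: nom +10.820 → Σnom=10.820; wc +0.194/-0.194 → slack +0.194/-0.194; half-tol=0.194, Σhalf²=0.037636
  -B: nom -46.040 → Σnom=-35.220; wc +0.230/-0.330 → slack +0.424/-0.524; half-tol=0.280, Σhalf²=0.116036
  +C: nom +17.200 → Σnom=-18.020; wc +0.200/-0.270 → slack +0.624/-0.794; half-tol=0.235, Σhalf²=0.171261
  -D: nom -8.300 → Σnom=-26.320; wc +0.080/-0.160 → slack +0.704/-0.954; half-tol=0.120, Σhalf²=0.185661
Nominal = -26.320. Worst-case = [-26.320 - 0.954, -26.320 + 0.704] = [-27.274, -25.616]. RSS = √0.185661 = 0.431.

nominal=-26.320 wc=[-27.274,-25.616] rss=0.431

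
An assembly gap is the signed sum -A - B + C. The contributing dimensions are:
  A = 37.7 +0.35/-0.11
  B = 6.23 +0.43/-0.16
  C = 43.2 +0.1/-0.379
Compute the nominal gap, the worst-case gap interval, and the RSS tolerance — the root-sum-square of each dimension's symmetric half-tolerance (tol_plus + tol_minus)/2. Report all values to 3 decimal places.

Stack each dimension's contribution:
  -A: nom -37.700 → Σnom=-37.700; wc +0.110/-0.350 → slack +0.110/-0.350; half-tol=0.230, Σhalf²=0.052900
  -B: nom -6.230 → Σnom=-43.930; wc +0.160/-0.430 → slack +0.270/-0.780; half-tol=0.295, Σhalf²=0.139925
  +C: nom +43.200 → Σnom=-0.730; wc +0.100/-0.379 → slack +0.370/-1.159; half-tol=0.239, Σhalf²=0.197285
Nominal = -0.730. Worst-case = [-0.730 - 1.159, -0.730 + 0.370] = [-1.889, -0.360]. RSS = √0.197285 = 0.444.

nominal=-0.730 wc=[-1.889,-0.360] rss=0.444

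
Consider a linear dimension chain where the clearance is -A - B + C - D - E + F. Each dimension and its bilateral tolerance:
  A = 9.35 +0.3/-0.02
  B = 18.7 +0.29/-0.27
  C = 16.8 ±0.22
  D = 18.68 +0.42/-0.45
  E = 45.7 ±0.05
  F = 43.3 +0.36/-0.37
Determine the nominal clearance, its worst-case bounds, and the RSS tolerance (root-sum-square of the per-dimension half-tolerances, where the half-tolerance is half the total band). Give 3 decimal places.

nominal=-32.330 wc=[-33.980,-30.960] rss=0.691

Stack each dimension's contribution:
  -A: nom -9.350 → Σnom=-9.350; wc +0.020/-0.300 → slack +0.020/-0.300; half-tol=0.160, Σhalf²=0.025600
  -B: nom -18.700 → Σnom=-28.050; wc +0.270/-0.290 → slack +0.290/-0.590; half-tol=0.280, Σhalf²=0.104000
  +C: nom +16.800 → Σnom=-11.250; wc +0.220/-0.220 → slack +0.510/-0.810; half-tol=0.220, Σhalf²=0.152400
  -D: nom -18.680 → Σnom=-29.930; wc +0.450/-0.420 → slack +0.960/-1.230; half-tol=0.435, Σhalf²=0.341625
  -E: nom -45.700 → Σnom=-75.630; wc +0.050/-0.050 → slack +1.010/-1.280; half-tol=0.050, Σhalf²=0.344125
  +F: nom +43.300 → Σnom=-32.330; wc +0.360/-0.370 → slack +1.370/-1.650; half-tol=0.365, Σhalf²=0.477350
Nominal = -32.330. Worst-case = [-32.330 - 1.650, -32.330 + 1.370] = [-33.980, -30.960]. RSS = √0.477350 = 0.691.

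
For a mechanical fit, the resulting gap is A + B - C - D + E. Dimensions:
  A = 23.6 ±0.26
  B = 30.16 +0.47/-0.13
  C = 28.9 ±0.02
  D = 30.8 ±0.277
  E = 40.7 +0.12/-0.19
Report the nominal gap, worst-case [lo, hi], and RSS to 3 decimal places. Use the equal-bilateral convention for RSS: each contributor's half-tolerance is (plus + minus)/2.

nominal=34.760 wc=[33.883,35.907] rss=0.509

Stack each dimension's contribution:
  +A: nom +23.600 → Σnom=23.600; wc +0.260/-0.260 → slack +0.260/-0.260; half-tol=0.260, Σhalf²=0.067600
  +B: nom +30.160 → Σnom=53.760; wc +0.470/-0.130 → slack +0.730/-0.390; half-tol=0.300, Σhalf²=0.157600
  -C: nom -28.900 → Σnom=24.860; wc +0.020/-0.020 → slack +0.750/-0.410; half-tol=0.020, Σhalf²=0.158000
  -D: nom -30.800 → Σnom=-5.940; wc +0.277/-0.277 → slack +1.027/-0.687; half-tol=0.277, Σhalf²=0.234729
  +E: nom +40.700 → Σnom=34.760; wc +0.120/-0.190 → slack +1.147/-0.877; half-tol=0.155, Σhalf²=0.258754
Nominal = 34.760. Worst-case = [34.760 - 0.877, 34.760 + 1.147] = [33.883, 35.907]. RSS = √0.258754 = 0.509.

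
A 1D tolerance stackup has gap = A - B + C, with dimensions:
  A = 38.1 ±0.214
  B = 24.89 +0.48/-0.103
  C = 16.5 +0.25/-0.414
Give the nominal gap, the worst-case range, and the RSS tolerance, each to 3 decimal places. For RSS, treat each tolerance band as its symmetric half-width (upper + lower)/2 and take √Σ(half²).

nominal=29.710 wc=[28.602,30.277] rss=0.491

Stack each dimension's contribution:
  +A: nom +38.100 → Σnom=38.100; wc +0.214/-0.214 → slack +0.214/-0.214; half-tol=0.214, Σhalf²=0.045796
  -B: nom -24.890 → Σnom=13.210; wc +0.103/-0.480 → slack +0.317/-0.694; half-tol=0.291, Σhalf²=0.130768
  +C: nom +16.500 → Σnom=29.710; wc +0.250/-0.414 → slack +0.567/-1.108; half-tol=0.332, Σhalf²=0.240992
Nominal = 29.710. Worst-case = [29.710 - 1.108, 29.710 + 0.567] = [28.602, 30.277]. RSS = √0.240992 = 0.491.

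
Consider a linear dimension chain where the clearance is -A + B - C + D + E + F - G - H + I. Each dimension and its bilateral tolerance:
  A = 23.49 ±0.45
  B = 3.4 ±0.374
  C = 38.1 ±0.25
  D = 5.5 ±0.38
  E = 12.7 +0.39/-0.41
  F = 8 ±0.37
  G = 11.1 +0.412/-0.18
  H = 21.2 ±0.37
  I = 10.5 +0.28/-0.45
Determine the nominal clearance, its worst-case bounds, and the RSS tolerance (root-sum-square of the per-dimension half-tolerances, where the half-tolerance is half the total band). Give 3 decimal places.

nominal=-53.790 wc=[-57.256,-50.746] rss=1.097

Stack each dimension's contribution:
  -A: nom -23.490 → Σnom=-23.490; wc +0.450/-0.450 → slack +0.450/-0.450; half-tol=0.450, Σhalf²=0.202500
  +B: nom +3.400 → Σnom=-20.090; wc +0.374/-0.374 → slack +0.824/-0.824; half-tol=0.374, Σhalf²=0.342376
  -C: nom -38.100 → Σnom=-58.190; wc +0.250/-0.250 → slack +1.074/-1.074; half-tol=0.250, Σhalf²=0.404876
  +D: nom +5.500 → Σnom=-52.690; wc +0.380/-0.380 → slack +1.454/-1.454; half-tol=0.380, Σhalf²=0.549276
  +E: nom +12.700 → Σnom=-39.990; wc +0.390/-0.410 → slack +1.844/-1.864; half-tol=0.400, Σhalf²=0.709276
  +F: nom +8.000 → Σnom=-31.990; wc +0.370/-0.370 → slack +2.214/-2.234; half-tol=0.370, Σhalf²=0.846176
  -G: nom -11.100 → Σnom=-43.090; wc +0.180/-0.412 → slack +2.394/-2.646; half-tol=0.296, Σhalf²=0.933792
  -H: nom -21.200 → Σnom=-64.290; wc +0.370/-0.370 → slack +2.764/-3.016; half-tol=0.370, Σhalf²=1.070692
  +I: nom +10.500 → Σnom=-53.790; wc +0.280/-0.450 → slack +3.044/-3.466; half-tol=0.365, Σhalf²=1.203917
Nominal = -53.790. Worst-case = [-53.790 - 3.466, -53.790 + 3.044] = [-57.256, -50.746]. RSS = √1.203917 = 1.097.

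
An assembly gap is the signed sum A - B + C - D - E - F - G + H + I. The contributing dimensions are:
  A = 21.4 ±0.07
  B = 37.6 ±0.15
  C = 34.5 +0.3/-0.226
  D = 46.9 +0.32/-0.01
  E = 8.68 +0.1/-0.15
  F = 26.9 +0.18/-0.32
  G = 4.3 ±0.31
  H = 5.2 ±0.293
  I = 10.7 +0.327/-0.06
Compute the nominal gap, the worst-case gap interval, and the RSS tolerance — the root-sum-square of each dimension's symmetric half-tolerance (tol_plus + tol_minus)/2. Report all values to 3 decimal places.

nominal=-52.580 wc=[-54.289,-50.650] rss=0.649

Stack each dimension's contribution:
  +A: nom +21.400 → Σnom=21.400; wc +0.070/-0.070 → slack +0.070/-0.070; half-tol=0.070, Σhalf²=0.004900
  -B: nom -37.600 → Σnom=-16.200; wc +0.150/-0.150 → slack +0.220/-0.220; half-tol=0.150, Σhalf²=0.027400
  +C: nom +34.500 → Σnom=18.300; wc +0.300/-0.226 → slack +0.520/-0.446; half-tol=0.263, Σhalf²=0.096569
  -D: nom -46.900 → Σnom=-28.600; wc +0.010/-0.320 → slack +0.530/-0.766; half-tol=0.165, Σhalf²=0.123794
  -E: nom -8.680 → Σnom=-37.280; wc +0.150/-0.100 → slack +0.680/-0.866; half-tol=0.125, Σhalf²=0.139419
  -F: nom -26.900 → Σnom=-64.180; wc +0.320/-0.180 → slack +1.000/-1.046; half-tol=0.250, Σhalf²=0.201919
  -G: nom -4.300 → Σnom=-68.480; wc +0.310/-0.310 → slack +1.310/-1.356; half-tol=0.310, Σhalf²=0.298019
  +H: nom +5.200 → Σnom=-63.280; wc +0.293/-0.293 → slack +1.603/-1.649; half-tol=0.293, Σhalf²=0.383868
  +I: nom +10.700 → Σnom=-52.580; wc +0.327/-0.060 → slack +1.930/-1.709; half-tol=0.194, Σhalf²=0.421310
Nominal = -52.580. Worst-case = [-52.580 - 1.709, -52.580 + 1.930] = [-54.289, -50.650]. RSS = √0.421310 = 0.649.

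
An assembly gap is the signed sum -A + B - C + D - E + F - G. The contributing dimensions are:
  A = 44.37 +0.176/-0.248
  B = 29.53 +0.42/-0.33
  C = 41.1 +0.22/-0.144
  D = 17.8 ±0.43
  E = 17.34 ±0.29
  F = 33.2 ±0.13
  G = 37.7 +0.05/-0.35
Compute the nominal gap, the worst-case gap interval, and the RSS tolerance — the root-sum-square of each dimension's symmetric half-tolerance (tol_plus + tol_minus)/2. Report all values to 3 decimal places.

nominal=-59.980 wc=[-61.606,-57.968] rss=0.738

Stack each dimension's contribution:
  -A: nom -44.370 → Σnom=-44.370; wc +0.248/-0.176 → slack +0.248/-0.176; half-tol=0.212, Σhalf²=0.044944
  +B: nom +29.530 → Σnom=-14.840; wc +0.420/-0.330 → slack +0.668/-0.506; half-tol=0.375, Σhalf²=0.185569
  -C: nom -41.100 → Σnom=-55.940; wc +0.144/-0.220 → slack +0.812/-0.726; half-tol=0.182, Σhalf²=0.218693
  +D: nom +17.800 → Σnom=-38.140; wc +0.430/-0.430 → slack +1.242/-1.156; half-tol=0.430, Σhalf²=0.403593
  -E: nom -17.340 → Σnom=-55.480; wc +0.290/-0.290 → slack +1.532/-1.446; half-tol=0.290, Σhalf²=0.487693
  +F: nom +33.200 → Σnom=-22.280; wc +0.130/-0.130 → slack +1.662/-1.576; half-tol=0.130, Σhalf²=0.504593
  -G: nom -37.700 → Σnom=-59.980; wc +0.350/-0.050 → slack +2.012/-1.626; half-tol=0.200, Σhalf²=0.544593
Nominal = -59.980. Worst-case = [-59.980 - 1.626, -59.980 + 2.012] = [-61.606, -57.968]. RSS = √0.544593 = 0.738.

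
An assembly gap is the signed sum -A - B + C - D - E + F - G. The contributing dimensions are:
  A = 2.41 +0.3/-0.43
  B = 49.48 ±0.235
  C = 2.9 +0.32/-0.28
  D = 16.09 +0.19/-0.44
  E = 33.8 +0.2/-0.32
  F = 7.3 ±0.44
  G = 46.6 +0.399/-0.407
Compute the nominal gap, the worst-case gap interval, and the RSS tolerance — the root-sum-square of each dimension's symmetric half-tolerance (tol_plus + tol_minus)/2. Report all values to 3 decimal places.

Stack each dimension's contribution:
  -A: nom -2.410 → Σnom=-2.410; wc +0.430/-0.300 → slack +0.430/-0.300; half-tol=0.365, Σhalf²=0.133225
  -B: nom -49.480 → Σnom=-51.890; wc +0.235/-0.235 → slack +0.665/-0.535; half-tol=0.235, Σhalf²=0.188450
  +C: nom +2.900 → Σnom=-48.990; wc +0.320/-0.280 → slack +0.985/-0.815; half-tol=0.300, Σhalf²=0.278450
  -D: nom -16.090 → Σnom=-65.080; wc +0.440/-0.190 → slack +1.425/-1.005; half-tol=0.315, Σhalf²=0.377675
  -E: nom -33.800 → Σnom=-98.880; wc +0.320/-0.200 → slack +1.745/-1.205; half-tol=0.260, Σhalf²=0.445275
  +F: nom +7.300 → Σnom=-91.580; wc +0.440/-0.440 → slack +2.185/-1.645; half-tol=0.440, Σhalf²=0.638875
  -G: nom -46.600 → Σnom=-138.180; wc +0.407/-0.399 → slack +2.592/-2.044; half-tol=0.403, Σhalf²=0.801284
Nominal = -138.180. Worst-case = [-138.180 - 2.044, -138.180 + 2.592] = [-140.224, -135.588]. RSS = √0.801284 = 0.895.

nominal=-138.180 wc=[-140.224,-135.588] rss=0.895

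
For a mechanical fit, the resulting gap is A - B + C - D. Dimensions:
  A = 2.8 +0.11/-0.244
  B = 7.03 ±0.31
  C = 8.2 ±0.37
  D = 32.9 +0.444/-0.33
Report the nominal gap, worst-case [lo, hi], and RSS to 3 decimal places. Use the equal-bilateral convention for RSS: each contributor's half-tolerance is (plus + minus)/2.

nominal=-28.930 wc=[-30.298,-27.810] rss=0.644

Stack each dimension's contribution:
  +A: nom +2.800 → Σnom=2.800; wc +0.110/-0.244 → slack +0.110/-0.244; half-tol=0.177, Σhalf²=0.031329
  -B: nom -7.030 → Σnom=-4.230; wc +0.310/-0.310 → slack +0.420/-0.554; half-tol=0.310, Σhalf²=0.127429
  +C: nom +8.200 → Σnom=3.970; wc +0.370/-0.370 → slack +0.790/-0.924; half-tol=0.370, Σhalf²=0.264329
  -D: nom -32.900 → Σnom=-28.930; wc +0.330/-0.444 → slack +1.120/-1.368; half-tol=0.387, Σhalf²=0.414098
Nominal = -28.930. Worst-case = [-28.930 - 1.368, -28.930 + 1.120] = [-30.298, -27.810]. RSS = √0.414098 = 0.644.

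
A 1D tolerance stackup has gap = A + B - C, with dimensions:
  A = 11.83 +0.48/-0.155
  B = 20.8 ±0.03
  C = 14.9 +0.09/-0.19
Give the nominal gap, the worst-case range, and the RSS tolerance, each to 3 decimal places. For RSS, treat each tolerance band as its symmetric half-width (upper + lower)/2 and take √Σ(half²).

Stack each dimension's contribution:
  +A: nom +11.830 → Σnom=11.830; wc +0.480/-0.155 → slack +0.480/-0.155; half-tol=0.318, Σhalf²=0.100806
  +B: nom +20.800 → Σnom=32.630; wc +0.030/-0.030 → slack +0.510/-0.185; half-tol=0.030, Σhalf²=0.101706
  -C: nom -14.900 → Σnom=17.730; wc +0.190/-0.090 → slack +0.700/-0.275; half-tol=0.140, Σhalf²=0.121306
Nominal = 17.730. Worst-case = [17.730 - 0.275, 17.730 + 0.700] = [17.455, 18.430]. RSS = √0.121306 = 0.348.

nominal=17.730 wc=[17.455,18.430] rss=0.348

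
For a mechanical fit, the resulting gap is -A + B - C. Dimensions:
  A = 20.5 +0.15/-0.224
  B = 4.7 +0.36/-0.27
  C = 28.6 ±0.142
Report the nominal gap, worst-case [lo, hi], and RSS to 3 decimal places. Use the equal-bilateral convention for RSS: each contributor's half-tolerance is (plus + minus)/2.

Stack each dimension's contribution:
  -A: nom -20.500 → Σnom=-20.500; wc +0.224/-0.150 → slack +0.224/-0.150; half-tol=0.187, Σhalf²=0.034969
  +B: nom +4.700 → Σnom=-15.800; wc +0.360/-0.270 → slack +0.584/-0.420; half-tol=0.315, Σhalf²=0.134194
  -C: nom -28.600 → Σnom=-44.400; wc +0.142/-0.142 → slack +0.726/-0.562; half-tol=0.142, Σhalf²=0.154358
Nominal = -44.400. Worst-case = [-44.400 - 0.562, -44.400 + 0.726] = [-44.962, -43.674]. RSS = √0.154358 = 0.393.

nominal=-44.400 wc=[-44.962,-43.674] rss=0.393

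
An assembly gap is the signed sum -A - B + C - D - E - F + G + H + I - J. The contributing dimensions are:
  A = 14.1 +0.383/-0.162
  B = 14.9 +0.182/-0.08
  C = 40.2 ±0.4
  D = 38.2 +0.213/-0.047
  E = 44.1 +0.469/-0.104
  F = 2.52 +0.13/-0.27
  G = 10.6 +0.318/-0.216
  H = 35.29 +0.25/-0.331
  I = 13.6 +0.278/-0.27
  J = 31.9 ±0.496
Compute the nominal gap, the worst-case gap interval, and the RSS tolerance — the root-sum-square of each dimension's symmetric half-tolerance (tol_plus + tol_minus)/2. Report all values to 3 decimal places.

nominal=-46.030 wc=[-49.120,-43.625] rss=0.931

Stack each dimension's contribution:
  -A: nom -14.100 → Σnom=-14.100; wc +0.162/-0.383 → slack +0.162/-0.383; half-tol=0.273, Σhalf²=0.074256
  -B: nom -14.900 → Σnom=-29.000; wc +0.080/-0.182 → slack +0.242/-0.565; half-tol=0.131, Σhalf²=0.091417
  +C: nom +40.200 → Σnom=11.200; wc +0.400/-0.400 → slack +0.642/-0.965; half-tol=0.400, Σhalf²=0.251417
  -D: nom -38.200 → Σnom=-27.000; wc +0.047/-0.213 → slack +0.689/-1.178; half-tol=0.130, Σhalf²=0.268317
  -E: nom -44.100 → Σnom=-71.100; wc +0.104/-0.469 → slack +0.793/-1.647; half-tol=0.286, Σhalf²=0.350400
  -F: nom -2.520 → Σnom=-73.620; wc +0.270/-0.130 → slack +1.063/-1.777; half-tol=0.200, Σhalf²=0.390400
  +G: nom +10.600 → Σnom=-63.020; wc +0.318/-0.216 → slack +1.381/-1.993; half-tol=0.267, Σhalf²=0.461689
  +H: nom +35.290 → Σnom=-27.730; wc +0.250/-0.331 → slack +1.631/-2.324; half-tol=0.290, Σhalf²=0.546079
  +I: nom +13.600 → Σnom=-14.130; wc +0.278/-0.270 → slack +1.909/-2.594; half-tol=0.274, Σhalf²=0.621155
  -J: nom -31.900 → Σnom=-46.030; wc +0.496/-0.496 → slack +2.405/-3.090; half-tol=0.496, Σhalf²=0.867171
Nominal = -46.030. Worst-case = [-46.030 - 3.090, -46.030 + 2.405] = [-49.120, -43.625]. RSS = √0.867171 = 0.931.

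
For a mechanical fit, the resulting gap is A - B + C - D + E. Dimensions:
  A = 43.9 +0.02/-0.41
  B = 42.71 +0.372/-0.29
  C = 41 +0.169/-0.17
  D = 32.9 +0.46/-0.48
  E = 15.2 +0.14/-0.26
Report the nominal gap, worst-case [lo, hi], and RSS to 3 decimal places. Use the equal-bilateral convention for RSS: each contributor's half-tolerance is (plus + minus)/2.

nominal=24.490 wc=[22.818,25.589] rss=0.667

Stack each dimension's contribution:
  +A: nom +43.900 → Σnom=43.900; wc +0.020/-0.410 → slack +0.020/-0.410; half-tol=0.215, Σhalf²=0.046225
  -B: nom -42.710 → Σnom=1.190; wc +0.290/-0.372 → slack +0.310/-0.782; half-tol=0.331, Σhalf²=0.155786
  +C: nom +41.000 → Σnom=42.190; wc +0.169/-0.170 → slack +0.479/-0.952; half-tol=0.170, Σhalf²=0.184516
  -D: nom -32.900 → Σnom=9.290; wc +0.480/-0.460 → slack +0.959/-1.412; half-tol=0.470, Σhalf²=0.405416
  +E: nom +15.200 → Σnom=24.490; wc +0.140/-0.260 → slack +1.099/-1.672; half-tol=0.200, Σhalf²=0.445416
Nominal = 24.490. Worst-case = [24.490 - 1.672, 24.490 + 1.099] = [22.818, 25.589]. RSS = √0.445416 = 0.667.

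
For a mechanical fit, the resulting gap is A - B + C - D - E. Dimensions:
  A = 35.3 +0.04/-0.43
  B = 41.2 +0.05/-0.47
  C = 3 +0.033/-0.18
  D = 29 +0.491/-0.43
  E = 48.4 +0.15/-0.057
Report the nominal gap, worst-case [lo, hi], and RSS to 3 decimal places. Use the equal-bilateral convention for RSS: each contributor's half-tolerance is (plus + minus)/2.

nominal=-80.300 wc=[-81.601,-79.270] rss=0.597

Stack each dimension's contribution:
  +A: nom +35.300 → Σnom=35.300; wc +0.040/-0.430 → slack +0.040/-0.430; half-tol=0.235, Σhalf²=0.055225
  -B: nom -41.200 → Σnom=-5.900; wc +0.470/-0.050 → slack +0.510/-0.480; half-tol=0.260, Σhalf²=0.122825
  +C: nom +3.000 → Σnom=-2.900; wc +0.033/-0.180 → slack +0.543/-0.660; half-tol=0.106, Σhalf²=0.134167
  -D: nom -29.000 → Σnom=-31.900; wc +0.430/-0.491 → slack +0.973/-1.151; half-tol=0.461, Σhalf²=0.346228
  -E: nom -48.400 → Σnom=-80.300; wc +0.057/-0.150 → slack +1.030/-1.301; half-tol=0.103, Σhalf²=0.356940
Nominal = -80.300. Worst-case = [-80.300 - 1.301, -80.300 + 1.030] = [-81.601, -79.270]. RSS = √0.356940 = 0.597.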